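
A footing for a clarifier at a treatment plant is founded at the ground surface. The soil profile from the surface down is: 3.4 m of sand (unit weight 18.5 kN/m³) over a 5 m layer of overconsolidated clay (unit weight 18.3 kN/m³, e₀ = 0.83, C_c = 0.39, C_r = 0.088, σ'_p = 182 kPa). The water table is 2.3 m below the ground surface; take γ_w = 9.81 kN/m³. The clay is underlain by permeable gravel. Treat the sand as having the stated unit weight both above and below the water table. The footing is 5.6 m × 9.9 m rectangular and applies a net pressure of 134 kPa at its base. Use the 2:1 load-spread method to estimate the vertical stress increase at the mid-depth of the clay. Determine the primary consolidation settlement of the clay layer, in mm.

S_c ≈ 46.3 mm

Mid-depth of clay below the ground surface: z = 3.4 + 5/2 = 5.9 m.
Total vertical stress at mid-clay: σ_v = 18.5×3.4 + 18.3×2.5 = 108.65 kPa.
Pore pressure: u = 9.81×(5.9 − 2.3) = 35.316 kPa.
Initial effective stress: σ'_0 = σ_v − u = 108.65 − 35.316 = 73.334 kPa.
Stress increase at mid-clay by the 2:1 spreading method:
Δσ = qBL/((B+z)(L+z)) = 134×5.6×9.9/((5.6+5.9)(9.9+5.9)) = 40.886 kPa
Final effective stress: σ'_f = 73.334 + 40.886 = 114.22 kPa.
σ'_f = 114.22 ≤ σ'_p = 182 kPa, so the clay remains overconsolidated and only the recompression index applies:
S_c = C_r·H/(1+e₀)·log₁₀(σ'_f/σ'_0) = 0.088×5/1.83×log₁₀(114.22/73.334)
    = 0.24043 × 0.19244 = 0.04627 m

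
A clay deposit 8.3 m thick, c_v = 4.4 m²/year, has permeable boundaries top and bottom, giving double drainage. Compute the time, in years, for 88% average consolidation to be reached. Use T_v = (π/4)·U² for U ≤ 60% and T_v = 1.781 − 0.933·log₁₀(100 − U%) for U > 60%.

Drainage path length: H_d = H/2 = 4.15 m (double drainage).
U > 60%: T_v = 1.781 − 0.933·log₁₀(100 − 88) = 0.77412.
t = T_v·H_d²/c_v = 0.77412×4.15²/4.4 = 3.03 years.

t ≈ 3.03 years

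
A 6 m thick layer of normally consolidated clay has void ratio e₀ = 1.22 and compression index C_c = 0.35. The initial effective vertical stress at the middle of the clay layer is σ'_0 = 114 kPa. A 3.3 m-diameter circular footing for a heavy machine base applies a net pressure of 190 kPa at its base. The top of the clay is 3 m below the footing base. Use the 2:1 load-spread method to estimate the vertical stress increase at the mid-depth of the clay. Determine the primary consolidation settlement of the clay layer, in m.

S_c ≈ 0.0783 m

Mid-depth of clay below the footing base: z = 3 + 6/2 = 6 m.
Stress increase at mid-clay by the 2:1 spreading method:
Δσ ≈ qD²/(D+z)² = 190×3.3²/(3.3+6)² = 23.923 kPa
Final effective stress: σ'_f = σ'_0 + Δσ = 114 + 23.923 = 137.92 kPa.
Normally consolidated clay, so the full stress increment lies on the virgin compression line:
S_c = C_c·H/(1+e₀)·log₁₀(σ'_f/σ'_0) = 0.35×6/(1+1.22)×log₁₀(137.92/114)
    = 0.94595 × 0.082722 = 0.07825 m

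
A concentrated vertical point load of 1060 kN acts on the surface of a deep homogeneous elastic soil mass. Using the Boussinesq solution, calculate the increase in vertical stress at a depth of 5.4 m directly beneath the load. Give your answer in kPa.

Δσ_z ≈ 17.4 kPa

Boussinesq vertical stress below a point load on an elastic half-space:
Δσ_z = 3P/(2πz²) · [1 + (r/z)²]^(−5/2)
r/z = 0/5.4 = 0; [1+(r/z)²]^(−5/2) = 1.
Δσ_z = 3×1060/(2π×5.4²) × 1 = 17.356 × 1 = 17.36 kPa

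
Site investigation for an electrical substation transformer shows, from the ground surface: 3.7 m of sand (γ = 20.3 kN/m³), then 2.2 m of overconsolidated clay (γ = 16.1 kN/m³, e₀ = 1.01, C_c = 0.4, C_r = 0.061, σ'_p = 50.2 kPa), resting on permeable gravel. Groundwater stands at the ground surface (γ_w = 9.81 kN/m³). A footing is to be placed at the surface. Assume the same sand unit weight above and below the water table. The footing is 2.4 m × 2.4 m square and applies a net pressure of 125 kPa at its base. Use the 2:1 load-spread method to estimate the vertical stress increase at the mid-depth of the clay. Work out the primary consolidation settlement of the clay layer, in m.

S_c ≈ 0.0354 m

Mid-depth of clay below the ground surface: z = 3.7 + 2.2/2 = 4.8 m.
Total vertical stress at mid-clay: σ_v = 20.3×3.7 + 16.1×1.1 = 92.82 kPa.
Pore pressure: u = 9.81×(4.8 − 0) = 47.088 kPa.
Initial effective stress: σ'_0 = σ_v − u = 92.82 − 47.088 = 45.732 kPa.
Stress increase at mid-clay by the 2:1 spreading method:
Δσ = qBL/((B+z)(L+z)) = 125×2.4×2.4/((2.4+4.8)(2.4+4.8)) = 13.889 kPa
Final effective stress: σ'_f = 45.732 + 13.889 = 59.621 kPa.
σ'_f = 59.621 > σ'_p = 50.2 kPa, so the stress path crosses the preconsolidation pressure — recompression up to σ'_p, then virgin compression beyond:
S_c = H/(1+e₀)·[C_r·log₁₀(σ'_p/σ'_0) + C_c·log₁₀(σ'_f/σ'_p)]
    = 2.2/2.01 × [0.061×log₁₀(50.2/45.732) + 0.4×log₁₀(59.621/50.2)]
    = 1.0945 × [0.0024695 + 0.029878] = 0.0354 m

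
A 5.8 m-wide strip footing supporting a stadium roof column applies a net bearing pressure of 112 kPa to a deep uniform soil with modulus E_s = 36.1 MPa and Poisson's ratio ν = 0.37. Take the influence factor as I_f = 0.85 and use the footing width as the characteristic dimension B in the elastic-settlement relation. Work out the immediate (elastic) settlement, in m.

Immediate (elastic) settlement: S_e = q·B·(1−ν²)/E_s · I_f.
E_s = 36.1 MPa = 36100 kPa.
S_e = 112 × 5.8 × (1 − 0.37²) / 36100 × 0.85
    = 112 × 5.8 × 0.8631 / 36100 × 0.85
    = 0.0132 m

S_e ≈ 0.0132 m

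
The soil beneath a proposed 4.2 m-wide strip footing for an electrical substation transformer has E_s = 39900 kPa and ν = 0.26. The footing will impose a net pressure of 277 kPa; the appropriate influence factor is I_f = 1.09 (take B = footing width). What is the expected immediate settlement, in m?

S_e ≈ 0.0296 m

Immediate (elastic) settlement: S_e = q·B·(1−ν²)/E_s · I_f.
S_e = 277 × 4.2 × (1 − 0.26²) / 39900 × 1.09
    = 277 × 4.2 × 0.9324 / 39900 × 1.09
    = 0.02963 m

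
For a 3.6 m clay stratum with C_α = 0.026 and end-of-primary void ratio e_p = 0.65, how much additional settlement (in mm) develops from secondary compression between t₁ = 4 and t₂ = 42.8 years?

S_s ≈ 58.4 mm

Secondary compression: S_s = C_α·H/(1+e_p)·log₁₀(t₂/t₁)
S_s = 0.026×3.6/(1+0.65)×log₁₀(42.8/4)
    = 0.05673 × 1.029 = 0.05839 m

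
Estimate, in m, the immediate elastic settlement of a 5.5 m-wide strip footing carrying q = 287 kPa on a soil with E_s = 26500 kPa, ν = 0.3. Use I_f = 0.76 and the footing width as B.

Immediate (elastic) settlement: S_e = q·B·(1−ν²)/E_s · I_f.
S_e = 287 × 5.5 × (1 − 0.3²) / 26500 × 0.76
    = 287 × 5.5 × 0.91 / 26500 × 0.76
    = 0.0412 m

S_e ≈ 0.0412 m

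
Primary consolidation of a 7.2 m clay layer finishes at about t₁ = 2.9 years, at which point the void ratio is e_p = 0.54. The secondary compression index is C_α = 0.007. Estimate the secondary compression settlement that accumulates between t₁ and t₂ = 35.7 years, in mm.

S_s ≈ 35.7 mm

Secondary compression: S_s = C_α·H/(1+e_p)·log₁₀(t₂/t₁)
S_s = 0.007×7.2/(1+0.54)×log₁₀(35.7/2.9)
    = 0.03273 × 1.09 = 0.03568 m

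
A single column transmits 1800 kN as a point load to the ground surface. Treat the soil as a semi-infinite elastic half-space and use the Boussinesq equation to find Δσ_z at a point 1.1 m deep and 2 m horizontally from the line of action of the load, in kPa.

Boussinesq vertical stress below a point load on an elastic half-space:
Δσ_z = 3P/(2πz²) · [1 + (r/z)²]^(−5/2)
r/z = 2/1.1 = 1.8182; [1+(r/z)²]^(−5/2) = 0.025994.
Δσ_z = 3×1800/(2π×1.1²) × 0.025994 = 710.28 × 0.025994 = 18.46 kPa

Δσ_z ≈ 18.5 kPa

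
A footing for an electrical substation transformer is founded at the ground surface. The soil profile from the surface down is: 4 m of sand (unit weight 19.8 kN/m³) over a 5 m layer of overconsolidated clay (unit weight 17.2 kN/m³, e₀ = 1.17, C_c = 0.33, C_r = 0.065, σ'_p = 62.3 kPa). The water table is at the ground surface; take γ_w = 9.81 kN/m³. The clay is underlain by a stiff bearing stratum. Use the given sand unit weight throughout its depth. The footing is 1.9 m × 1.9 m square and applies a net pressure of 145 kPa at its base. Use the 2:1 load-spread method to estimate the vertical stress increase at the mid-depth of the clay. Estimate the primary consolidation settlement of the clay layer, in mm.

S_c ≈ 22.5 mm

Mid-depth of clay below the ground surface: z = 4 + 5/2 = 6.5 m.
Total vertical stress at mid-clay: σ_v = 19.8×4 + 17.2×2.5 = 122.2 kPa.
Pore pressure: u = 9.81×(6.5 − 0) = 63.765 kPa.
Initial effective stress: σ'_0 = σ_v − u = 122.2 − 63.765 = 58.435 kPa.
Stress increase at mid-clay by the 2:1 spreading method:
Δσ = qBL/((B+z)(L+z)) = 145×1.9×1.9/((1.9+6.5)(1.9+6.5)) = 7.4185 kPa
Final effective stress: σ'_f = 58.435 + 7.4185 = 65.853 kPa.
σ'_f = 65.853 > σ'_p = 62.3 kPa, so the stress path crosses the preconsolidation pressure — recompression up to σ'_p, then virgin compression beyond:
S_c = H/(1+e₀)·[C_r·log₁₀(σ'_p/σ'_0) + C_c·log₁₀(σ'_f/σ'_p)]
    = 5/2.17 × [0.065×log₁₀(62.3/58.435) + 0.33×log₁₀(65.853/62.3)]
    = 2.3041 × [0.001808 + 0.0079489] = 0.02248 m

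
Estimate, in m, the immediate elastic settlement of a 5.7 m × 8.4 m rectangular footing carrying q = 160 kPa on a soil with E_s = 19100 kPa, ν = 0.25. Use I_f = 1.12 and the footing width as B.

S_e ≈ 0.0501 m

Immediate (elastic) settlement: S_e = q·B·(1−ν²)/E_s · I_f.
S_e = 160 × 5.7 × (1 − 0.25²) / 19100 × 1.12
    = 160 × 5.7 × 0.9375 / 19100 × 1.12
    = 0.05014 m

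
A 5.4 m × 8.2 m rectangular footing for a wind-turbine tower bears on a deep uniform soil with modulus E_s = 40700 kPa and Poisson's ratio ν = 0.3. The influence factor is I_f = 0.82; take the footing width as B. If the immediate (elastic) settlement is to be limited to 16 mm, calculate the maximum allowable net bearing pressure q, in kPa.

q ≈ 162 kPa

S_e = q·B·(1−ν²)/E_s · I_f  ⇒  q = S_e·E_s / (B·(1−ν²)·I_f).
q = 0.016 × 40700 / (5.4 × 0.91 × 0.82) = 161.6 kPa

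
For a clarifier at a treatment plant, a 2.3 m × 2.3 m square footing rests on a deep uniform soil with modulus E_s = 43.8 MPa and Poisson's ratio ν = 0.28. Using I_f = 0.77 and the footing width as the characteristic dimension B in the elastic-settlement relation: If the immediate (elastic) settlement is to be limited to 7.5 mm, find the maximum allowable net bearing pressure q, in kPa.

E_s = 43.8 MPa = 43800 kPa.
S_e = q·B·(1−ν²)/E_s · I_f  ⇒  q = S_e·E_s / (B·(1−ν²)·I_f).
q = 0.0075 × 43800 / (2.3 × 0.9216 × 0.77) = 201.3 kPa

q ≈ 201 kPa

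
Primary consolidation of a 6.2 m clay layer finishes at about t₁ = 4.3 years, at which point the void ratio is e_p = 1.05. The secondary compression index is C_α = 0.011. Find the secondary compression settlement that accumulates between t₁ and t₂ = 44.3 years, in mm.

S_s ≈ 33.7 mm

Secondary compression: S_s = C_α·H/(1+e_p)·log₁₀(t₂/t₁)
S_s = 0.011×6.2/(1+1.05)×log₁₀(44.3/4.3)
    = 0.03327 × 1.013 = 0.0337 m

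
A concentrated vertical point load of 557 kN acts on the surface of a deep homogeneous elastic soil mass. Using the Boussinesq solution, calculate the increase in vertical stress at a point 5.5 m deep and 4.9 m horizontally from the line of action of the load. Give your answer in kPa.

Δσ_z ≈ 2.04 kPa

Boussinesq vertical stress below a point load on an elastic half-space:
Δσ_z = 3P/(2πz²) · [1 + (r/z)²]^(−5/2)
r/z = 4.9/5.5 = 0.89091; [1+(r/z)²]^(−5/2) = 0.23207.
Δσ_z = 3×557/(2π×5.5²) × 0.23207 = 8.7917 × 0.23207 = 2.04 kPa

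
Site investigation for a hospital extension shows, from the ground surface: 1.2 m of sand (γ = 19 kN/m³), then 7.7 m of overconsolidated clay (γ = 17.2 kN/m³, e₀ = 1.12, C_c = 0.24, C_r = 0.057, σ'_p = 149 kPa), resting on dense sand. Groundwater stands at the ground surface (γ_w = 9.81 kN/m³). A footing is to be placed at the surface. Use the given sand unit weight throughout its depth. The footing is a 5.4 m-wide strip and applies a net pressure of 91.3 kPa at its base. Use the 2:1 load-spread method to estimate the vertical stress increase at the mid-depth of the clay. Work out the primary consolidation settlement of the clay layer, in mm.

S_c ≈ 70.7 mm

Mid-depth of clay below the ground surface: z = 1.2 + 7.7/2 = 5.05 m.
Total vertical stress at mid-clay: σ_v = 19×1.2 + 17.2×3.85 = 89.02 kPa.
Pore pressure: u = 9.81×(5.05 − 0) = 49.541 kPa.
Initial effective stress: σ'_0 = σ_v − u = 89.02 − 49.541 = 39.479 kPa.
Stress increase at mid-clay by the 2:1 spreading method:
Δσ = qB/(B+z) = 91.3×5.4/(5.4+5.05) = 47.179 kPa
Final effective stress: σ'_f = 39.479 + 47.179 = 86.658 kPa.
σ'_f = 86.658 ≤ σ'_p = 149 kPa, so the clay remains overconsolidated and only the recompression index applies:
S_c = C_r·H/(1+e₀)·log₁₀(σ'_f/σ'_0) = 0.057×7.7/2.12×log₁₀(86.658/39.479)
    = 0.20703 × 0.34144 = 0.07069 m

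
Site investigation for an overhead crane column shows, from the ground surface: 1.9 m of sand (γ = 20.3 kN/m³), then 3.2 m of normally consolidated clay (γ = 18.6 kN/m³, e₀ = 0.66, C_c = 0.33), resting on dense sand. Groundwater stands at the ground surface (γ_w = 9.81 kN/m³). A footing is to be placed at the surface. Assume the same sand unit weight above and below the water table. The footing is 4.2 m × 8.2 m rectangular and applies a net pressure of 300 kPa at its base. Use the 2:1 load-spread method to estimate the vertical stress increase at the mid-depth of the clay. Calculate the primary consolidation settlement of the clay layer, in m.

S_c ≈ 0.408 m

Mid-depth of clay below the ground surface: z = 1.9 + 3.2/2 = 3.5 m.
Total vertical stress at mid-clay: σ_v = 20.3×1.9 + 18.6×1.6 = 68.33 kPa.
Pore pressure: u = 9.81×(3.5 − 0) = 34.335 kPa.
Initial effective stress: σ'_0 = σ_v − u = 68.33 − 34.335 = 33.995 kPa.
Stress increase at mid-clay by the 2:1 spreading method:
Δσ = qBL/((B+z)(L+z)) = 300×4.2×8.2/((4.2+3.5)(8.2+3.5)) = 114.69 kPa
Final effective stress: σ'_f = σ'_0 + Δσ = 33.995 + 114.69 = 148.69 kPa.
Normally consolidated clay, so the full stress increment lies on the virgin compression line:
S_c = C_c·H/(1+e₀)·log₁₀(σ'_f/σ'_0) = 0.33×3.2/(1+0.66)×log₁₀(148.69/33.995)
    = 0.63614 × 0.64087 = 0.4077 m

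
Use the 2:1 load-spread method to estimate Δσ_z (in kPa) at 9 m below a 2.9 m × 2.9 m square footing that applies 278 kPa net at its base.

Δσ_z ≈ 16.5 kPa

By the 2:1 method the load spreads at 1 horizontal : 2 vertical, so at depth z the loaded area has grown by z in each plan dimension:
Δσ = qBL/((B+z)(L+z)) = 278×2.9×2.9/((2.9+9)(2.9+9)) = 16.51 kPa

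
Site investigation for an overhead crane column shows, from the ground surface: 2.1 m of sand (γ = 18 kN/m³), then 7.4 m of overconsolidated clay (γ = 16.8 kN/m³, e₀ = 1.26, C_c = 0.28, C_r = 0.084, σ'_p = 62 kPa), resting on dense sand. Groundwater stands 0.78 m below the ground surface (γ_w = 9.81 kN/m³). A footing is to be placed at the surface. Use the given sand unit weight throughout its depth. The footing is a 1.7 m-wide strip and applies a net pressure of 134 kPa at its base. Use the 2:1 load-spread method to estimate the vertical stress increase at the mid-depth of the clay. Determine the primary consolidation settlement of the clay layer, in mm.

S_c ≈ 131 mm

Mid-depth of clay below the ground surface: z = 2.1 + 7.4/2 = 5.8 m.
Total vertical stress at mid-clay: σ_v = 18×2.1 + 16.8×3.7 = 99.96 kPa.
Pore pressure: u = 9.81×(5.8 − 0.78) = 49.246 kPa.
Initial effective stress: σ'_0 = σ_v − u = 99.96 − 49.246 = 50.714 kPa.
Stress increase at mid-clay by the 2:1 spreading method:
Δσ = qB/(B+z) = 134×1.7/(1.7+5.8) = 30.373 kPa
Final effective stress: σ'_f = 50.714 + 30.373 = 81.087 kPa.
σ'_f = 81.087 > σ'_p = 62 kPa, so the stress path crosses the preconsolidation pressure — recompression up to σ'_p, then virgin compression beyond:
S_c = H/(1+e₀)·[C_r·log₁₀(σ'_p/σ'_0) + C_c·log₁₀(σ'_f/σ'_p)]
    = 7.4/2.26 × [0.084×log₁₀(62/50.714) + 0.28×log₁₀(81.087/62)]
    = 3.2743 × [0.0073302 + 0.032637] = 0.1309 m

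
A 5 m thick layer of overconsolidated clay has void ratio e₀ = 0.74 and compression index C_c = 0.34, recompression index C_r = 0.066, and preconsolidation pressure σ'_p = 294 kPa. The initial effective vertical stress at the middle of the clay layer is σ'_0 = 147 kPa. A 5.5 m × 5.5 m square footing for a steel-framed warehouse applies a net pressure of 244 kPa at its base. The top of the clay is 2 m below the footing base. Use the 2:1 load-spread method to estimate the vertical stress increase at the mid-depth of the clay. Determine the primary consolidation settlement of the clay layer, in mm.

Mid-depth of clay below the footing base: z = 2 + 5/2 = 4.5 m.
Stress increase at mid-clay by the 2:1 spreading method:
Δσ = qBL/((B+z)(L+z)) = 244×5.5×5.5/((5.5+4.5)(5.5+4.5)) = 73.81 kPa
Final effective stress: σ'_f = 147 + 73.81 = 220.81 kPa.
σ'_f = 220.81 ≤ σ'_p = 294 kPa, so the clay remains overconsolidated and only the recompression index applies:
S_c = C_r·H/(1+e₀)·log₁₀(σ'_f/σ'_0) = 0.066×5/1.74×log₁₀(220.81/147)
    = 0.18966 × 0.1767 = 0.03351 m

S_c ≈ 33.5 mm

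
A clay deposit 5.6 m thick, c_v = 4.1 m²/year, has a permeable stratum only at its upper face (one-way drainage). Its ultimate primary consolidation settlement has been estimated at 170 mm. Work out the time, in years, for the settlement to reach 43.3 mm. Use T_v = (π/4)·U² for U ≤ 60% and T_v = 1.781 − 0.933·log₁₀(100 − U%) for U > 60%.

Drainage path length: H_d = H = 5.6 m (single drainage).
U = S(t)/S_ult = 43.3/170 = 0.2547.
U ≤ 60%: T_v = (π/4)·U² = (π/4)×0.25471² = 0.050953.
t = T_v·H_d²/c_v = 0.050953×5.6²/4.1 = 0.3897 years.

t ≈ 0.39 years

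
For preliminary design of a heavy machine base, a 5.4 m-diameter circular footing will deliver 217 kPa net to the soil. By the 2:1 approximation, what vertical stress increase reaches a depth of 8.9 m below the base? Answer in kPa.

Δσ_z ≈ 30.9 kPa

By the 2:1 method the load spreads at 1 horizontal : 2 vertical, so at depth z the loaded area has grown by z in each plan dimension:
Δσ ≈ qD²/(D+z)² = 217×5.4²/(5.4+8.9)² = 30.944 kPa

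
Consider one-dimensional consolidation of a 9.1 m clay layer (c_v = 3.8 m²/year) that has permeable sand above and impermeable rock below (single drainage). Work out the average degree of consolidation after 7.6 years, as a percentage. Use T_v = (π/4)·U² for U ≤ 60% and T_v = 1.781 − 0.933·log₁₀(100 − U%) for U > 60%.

Drainage path length: H_d = H = 9.1 m (single drainage).
T_v = c_v·t/H_d² = 3.8×7.6/9.1² = 0.34875.
T_v = 0.34875 corresponds to the U > 60% branch:
U = 1 − 10^((1.781 − T_v)/0.933)/100 = 0.6572

U ≈ 65.7 %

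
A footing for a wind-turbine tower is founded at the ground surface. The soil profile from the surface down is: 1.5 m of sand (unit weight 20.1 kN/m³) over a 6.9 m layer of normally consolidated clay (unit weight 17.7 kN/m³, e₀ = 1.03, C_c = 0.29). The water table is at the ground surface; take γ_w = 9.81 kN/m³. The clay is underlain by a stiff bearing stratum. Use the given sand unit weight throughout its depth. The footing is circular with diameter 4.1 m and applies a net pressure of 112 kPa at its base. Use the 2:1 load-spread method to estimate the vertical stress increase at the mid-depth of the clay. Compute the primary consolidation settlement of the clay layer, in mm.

Mid-depth of clay below the ground surface: z = 1.5 + 6.9/2 = 4.95 m.
Total vertical stress at mid-clay: σ_v = 20.1×1.5 + 17.7×3.45 = 91.215 kPa.
Pore pressure: u = 9.81×(4.95 − 0) = 48.56 kPa.
Initial effective stress: σ'_0 = σ_v − u = 91.215 − 48.56 = 42.655 kPa.
Stress increase at mid-clay by the 2:1 spreading method:
Δσ ≈ qD²/(D+z)² = 112×4.1²/(4.1+4.95)² = 22.987 kPa
Final effective stress: σ'_f = σ'_0 + Δσ = 42.655 + 22.987 = 65.642 kPa.
Normally consolidated clay, so the full stress increment lies on the virgin compression line:
S_c = C_c·H/(1+e₀)·log₁₀(σ'_f/σ'_0) = 0.29×6.9/(1+1.03)×log₁₀(65.642/42.655)
    = 0.98571 × 0.18721 = 0.1845 m

S_c ≈ 185 mm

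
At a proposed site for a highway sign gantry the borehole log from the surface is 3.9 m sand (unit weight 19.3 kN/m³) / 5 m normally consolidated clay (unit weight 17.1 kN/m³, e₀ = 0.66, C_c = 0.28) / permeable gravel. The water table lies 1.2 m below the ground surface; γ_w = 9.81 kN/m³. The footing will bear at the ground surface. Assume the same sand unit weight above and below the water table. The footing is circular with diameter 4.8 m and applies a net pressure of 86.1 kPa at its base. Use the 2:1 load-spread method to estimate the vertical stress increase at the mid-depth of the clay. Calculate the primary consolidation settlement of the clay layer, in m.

S_c ≈ 0.0776 m

Mid-depth of clay below the ground surface: z = 3.9 + 5/2 = 6.4 m.
Total vertical stress at mid-clay: σ_v = 19.3×3.9 + 17.1×2.5 = 118.02 kPa.
Pore pressure: u = 9.81×(6.4 − 1.2) = 51.012 kPa.
Initial effective stress: σ'_0 = σ_v − u = 118.02 − 51.012 = 67.008 kPa.
Stress increase at mid-clay by the 2:1 spreading method:
Δσ ≈ qD²/(D+z)² = 86.1×4.8²/(4.8+6.4)² = 15.814 kPa
Final effective stress: σ'_f = σ'_0 + Δσ = 67.008 + 15.814 = 82.822 kPa.
Normally consolidated clay, so the full stress increment lies on the virgin compression line:
S_c = C_c·H/(1+e₀)·log₁₀(σ'_f/σ'_0) = 0.28×5/(1+0.66)×log₁₀(82.822/67.008)
    = 0.84337 × 0.092019 = 0.07761 m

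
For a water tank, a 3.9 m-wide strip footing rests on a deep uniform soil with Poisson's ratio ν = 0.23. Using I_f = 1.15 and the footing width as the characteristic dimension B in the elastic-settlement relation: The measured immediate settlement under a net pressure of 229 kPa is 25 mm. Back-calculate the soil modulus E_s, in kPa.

E_s ≈ 38900 kPa

S_e = q·B·(1−ν²)/E_s · I_f  ⇒  E_s = q·B·(1−ν²)·I_f / S_e.
E_s = 229 × 3.9 × 0.9471 × 1.15 / 0.025 = 38910 kPa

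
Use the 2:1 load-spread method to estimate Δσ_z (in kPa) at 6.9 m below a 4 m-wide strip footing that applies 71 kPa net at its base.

Δσ_z ≈ 26.1 kPa

By the 2:1 method the load spreads at 1 horizontal : 2 vertical, so at depth z the loaded area has grown by z in each plan dimension:
Δσ = qB/(B+z) = 71×4/(4+6.9) = 26.055 kPa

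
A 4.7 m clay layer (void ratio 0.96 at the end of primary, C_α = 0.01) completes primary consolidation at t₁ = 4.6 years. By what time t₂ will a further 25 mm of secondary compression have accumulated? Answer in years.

S_s = C_α·H/(1+e_p)·log₁₀(t₂/t₁) ⇒ log₁₀(t₂/t₁) = S_s·(1+e_p)/(C_α·H).
log₁₀(t₂/t₁) = 0.025 × (1+0.96) / (0.01×4.7) = 1.043
t₂ = t₁ × 10^1.043 = 4.6 × 11.03 = 50.74 years

t₂ ≈ 50.7 years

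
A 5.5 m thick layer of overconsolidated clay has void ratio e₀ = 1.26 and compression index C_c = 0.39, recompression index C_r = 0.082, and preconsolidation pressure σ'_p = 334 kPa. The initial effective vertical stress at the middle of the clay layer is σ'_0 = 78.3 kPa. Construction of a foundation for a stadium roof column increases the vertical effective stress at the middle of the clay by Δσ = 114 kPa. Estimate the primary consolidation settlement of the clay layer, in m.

Final effective stress: σ'_f = 78.3 + 114 = 192.3 kPa.
σ'_f = 192.3 ≤ σ'_p = 334 kPa, so the clay remains overconsolidated and only the recompression index applies:
S_c = C_r·H/(1+e₀)·log₁₀(σ'_f/σ'_0) = 0.082×5.5/2.26×log₁₀(192.3/78.3)
    = 0.19956 × 0.39022 = 0.07787 m

S_c ≈ 0.0779 m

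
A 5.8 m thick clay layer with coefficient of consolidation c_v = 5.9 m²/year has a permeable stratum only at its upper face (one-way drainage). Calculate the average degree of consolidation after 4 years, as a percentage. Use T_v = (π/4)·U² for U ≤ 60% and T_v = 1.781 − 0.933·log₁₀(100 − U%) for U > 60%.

Drainage path length: H_d = H = 5.8 m (single drainage).
T_v = c_v·t/H_d² = 5.9×4/5.8² = 0.70155.
T_v = 0.70155 corresponds to the U > 60% branch:
U = 1 − 10^((1.781 − T_v)/0.933)/100 = 0.8565

U ≈ 85.6 %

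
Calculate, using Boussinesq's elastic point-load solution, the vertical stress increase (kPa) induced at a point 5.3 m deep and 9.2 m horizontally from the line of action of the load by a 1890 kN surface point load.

Δσ_z ≈ 0.996 kPa

Boussinesq vertical stress below a point load on an elastic half-space:
Δσ_z = 3P/(2πz²) · [1 + (r/z)²]^(−5/2)
r/z = 9.2/5.3 = 1.7358; [1+(r/z)²]^(−5/2) = 0.030994.
Δσ_z = 3×1890/(2π×5.3²) × 0.030994 = 32.126 × 0.030994 = 0.9957 kPa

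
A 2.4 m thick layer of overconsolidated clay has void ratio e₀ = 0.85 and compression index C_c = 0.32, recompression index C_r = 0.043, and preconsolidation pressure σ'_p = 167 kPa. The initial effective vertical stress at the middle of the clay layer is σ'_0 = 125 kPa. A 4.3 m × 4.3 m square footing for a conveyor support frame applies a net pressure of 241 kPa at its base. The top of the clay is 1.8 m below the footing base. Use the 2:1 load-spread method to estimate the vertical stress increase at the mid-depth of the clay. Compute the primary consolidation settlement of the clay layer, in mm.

S_c ≈ 47.1 mm

Mid-depth of clay below the footing base: z = 1.8 + 2.4/2 = 3 m.
Stress increase at mid-clay by the 2:1 spreading method:
Δσ = qBL/((B+z)(L+z)) = 241×4.3×4.3/((4.3+3)(4.3+3)) = 83.62 kPa
Final effective stress: σ'_f = 125 + 83.62 = 208.62 kPa.
σ'_f = 208.62 > σ'_p = 167 kPa, so the stress path crosses the preconsolidation pressure — recompression up to σ'_p, then virgin compression beyond:
S_c = H/(1+e₀)·[C_r·log₁₀(σ'_p/σ'_0) + C_c·log₁₀(σ'_f/σ'_p)]
    = 2.4/1.85 × [0.043×log₁₀(167/125) + 0.32×log₁₀(208.62/167)]
    = 1.2973 × [0.0054097 + 0.030925] = 0.04714 m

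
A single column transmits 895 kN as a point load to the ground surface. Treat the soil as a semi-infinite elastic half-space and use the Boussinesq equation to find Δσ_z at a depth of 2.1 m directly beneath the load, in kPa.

Boussinesq vertical stress below a point load on an elastic half-space:
Δσ_z = 3P/(2πz²) · [1 + (r/z)²]^(−5/2)
r/z = 0/2.1 = 0; [1+(r/z)²]^(−5/2) = 1.
Δσ_z = 3×895/(2π×2.1²) × 1 = 96.9 × 1 = 96.9 kPa

Δσ_z ≈ 96.9 kPa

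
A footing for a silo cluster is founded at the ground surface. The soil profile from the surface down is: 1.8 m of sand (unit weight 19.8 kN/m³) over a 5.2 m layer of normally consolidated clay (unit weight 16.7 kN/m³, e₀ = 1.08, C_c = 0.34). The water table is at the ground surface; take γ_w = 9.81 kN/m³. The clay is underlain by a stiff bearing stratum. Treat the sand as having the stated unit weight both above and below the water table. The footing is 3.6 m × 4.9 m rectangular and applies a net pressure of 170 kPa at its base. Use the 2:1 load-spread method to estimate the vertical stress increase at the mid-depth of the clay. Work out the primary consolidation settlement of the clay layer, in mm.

Mid-depth of clay below the ground surface: z = 1.8 + 5.2/2 = 4.4 m.
Total vertical stress at mid-clay: σ_v = 19.8×1.8 + 16.7×2.6 = 79.06 kPa.
Pore pressure: u = 9.81×(4.4 − 0) = 43.164 kPa.
Initial effective stress: σ'_0 = σ_v − u = 79.06 − 43.164 = 35.896 kPa.
Stress increase at mid-clay by the 2:1 spreading method:
Δσ = qBL/((B+z)(L+z)) = 170×3.6×4.9/((3.6+4.4)(4.9+4.4)) = 40.306 kPa
Final effective stress: σ'_f = σ'_0 + Δσ = 35.896 + 40.306 = 76.202 kPa.
Normally consolidated clay, so the full stress increment lies on the virgin compression line:
S_c = C_c·H/(1+e₀)·log₁₀(σ'_f/σ'_0) = 0.34×5.2/(1+1.08)×log₁₀(76.202/35.896)
    = 0.85 × 0.32692 = 0.2779 m

S_c ≈ 278 mm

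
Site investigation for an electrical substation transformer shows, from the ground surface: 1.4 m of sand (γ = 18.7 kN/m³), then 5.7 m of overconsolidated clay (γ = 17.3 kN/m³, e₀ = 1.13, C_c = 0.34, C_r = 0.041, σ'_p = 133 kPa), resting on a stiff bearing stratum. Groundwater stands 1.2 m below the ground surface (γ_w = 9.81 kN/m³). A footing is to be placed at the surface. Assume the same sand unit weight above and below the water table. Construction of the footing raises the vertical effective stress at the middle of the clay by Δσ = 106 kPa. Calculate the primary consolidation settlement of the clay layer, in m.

S_c ≈ 0.103 m

Mid-depth of clay below the ground surface: z = 1.4 + 5.7/2 = 4.25 m.
Total vertical stress at mid-clay: σ_v = 18.7×1.4 + 17.3×2.85 = 75.485 kPa.
Pore pressure: u = 9.81×(4.25 − 1.2) = 29.921 kPa.
Initial effective stress: σ'_0 = σ_v − u = 75.485 − 29.921 = 45.564 kPa.
Final effective stress: σ'_f = 45.564 + 106 = 151.56 kPa.
σ'_f = 151.56 > σ'_p = 133 kPa, so the stress path crosses the preconsolidation pressure — recompression up to σ'_p, then virgin compression beyond:
S_c = H/(1+e₀)·[C_r·log₁₀(σ'_p/σ'_0) + C_c·log₁₀(σ'_f/σ'_p)]
    = 5.7/2.13 × [0.041×log₁₀(133/45.564) + 0.34×log₁₀(151.56/133)]
    = 2.6761 × [0.019074 + 0.019289] = 0.1027 m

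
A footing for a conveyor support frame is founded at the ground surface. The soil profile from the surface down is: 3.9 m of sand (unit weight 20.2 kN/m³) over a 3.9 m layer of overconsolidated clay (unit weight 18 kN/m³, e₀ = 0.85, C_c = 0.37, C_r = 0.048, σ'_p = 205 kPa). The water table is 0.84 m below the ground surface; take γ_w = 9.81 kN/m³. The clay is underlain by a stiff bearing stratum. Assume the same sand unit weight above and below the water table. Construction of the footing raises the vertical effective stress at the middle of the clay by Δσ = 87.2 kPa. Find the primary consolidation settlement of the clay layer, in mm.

S_c ≈ 37.5 mm

Mid-depth of clay below the ground surface: z = 3.9 + 3.9/2 = 5.85 m.
Total vertical stress at mid-clay: σ_v = 20.2×3.9 + 18×1.95 = 113.88 kPa.
Pore pressure: u = 9.81×(5.85 − 0.84) = 49.148 kPa.
Initial effective stress: σ'_0 = σ_v − u = 113.88 − 49.148 = 64.732 kPa.
Final effective stress: σ'_f = 64.732 + 87.2 = 151.93 kPa.
σ'_f = 151.93 ≤ σ'_p = 205 kPa, so the clay remains overconsolidated and only the recompression index applies:
S_c = C_r·H/(1+e₀)·log₁₀(σ'_f/σ'_0) = 0.048×3.9/1.85×log₁₀(151.93/64.732)
    = 0.10119 × 0.37052 = 0.03749 m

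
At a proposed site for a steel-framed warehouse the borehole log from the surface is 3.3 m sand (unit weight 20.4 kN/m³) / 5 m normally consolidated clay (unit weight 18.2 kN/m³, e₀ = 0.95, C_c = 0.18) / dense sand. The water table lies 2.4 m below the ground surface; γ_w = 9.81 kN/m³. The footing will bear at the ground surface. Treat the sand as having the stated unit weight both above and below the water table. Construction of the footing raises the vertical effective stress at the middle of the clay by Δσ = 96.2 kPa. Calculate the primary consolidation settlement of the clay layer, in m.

S_c ≈ 0.159 m

Mid-depth of clay below the ground surface: z = 3.3 + 5/2 = 5.8 m.
Total vertical stress at mid-clay: σ_v = 20.4×3.3 + 18.2×2.5 = 112.82 kPa.
Pore pressure: u = 9.81×(5.8 − 2.4) = 33.354 kPa.
Initial effective stress: σ'_0 = σ_v − u = 112.82 − 33.354 = 79.466 kPa.
Final effective stress: σ'_f = σ'_0 + Δσ = 79.466 + 96.2 = 175.67 kPa.
Normally consolidated clay, so the full stress increment lies on the virgin compression line:
S_c = C_c·H/(1+e₀)·log₁₀(σ'_f/σ'_0) = 0.18×5/(1+0.95)×log₁₀(175.67/79.466)
    = 0.46154 × 0.34452 = 0.159 m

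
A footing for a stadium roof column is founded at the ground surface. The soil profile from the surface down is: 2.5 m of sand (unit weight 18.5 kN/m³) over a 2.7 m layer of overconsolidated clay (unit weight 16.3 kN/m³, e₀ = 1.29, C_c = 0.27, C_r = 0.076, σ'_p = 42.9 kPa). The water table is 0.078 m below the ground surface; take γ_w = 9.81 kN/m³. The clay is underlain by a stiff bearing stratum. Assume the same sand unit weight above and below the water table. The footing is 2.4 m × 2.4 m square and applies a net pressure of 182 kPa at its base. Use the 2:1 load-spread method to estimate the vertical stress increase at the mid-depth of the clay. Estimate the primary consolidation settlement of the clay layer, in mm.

Mid-depth of clay below the ground surface: z = 2.5 + 2.7/2 = 3.85 m.
Total vertical stress at mid-clay: σ_v = 18.5×2.5 + 16.3×1.35 = 68.255 kPa.
Pore pressure: u = 9.81×(3.85 − 0.078) = 37.003 kPa.
Initial effective stress: σ'_0 = σ_v − u = 68.255 − 37.003 = 31.252 kPa.
Stress increase at mid-clay by the 2:1 spreading method:
Δσ = qBL/((B+z)(L+z)) = 182×2.4×2.4/((2.4+3.85)(2.4+3.85)) = 26.837 kPa
Final effective stress: σ'_f = 31.252 + 26.837 = 58.089 kPa.
σ'_f = 58.089 > σ'_p = 42.9 kPa, so the stress path crosses the preconsolidation pressure — recompression up to σ'_p, then virgin compression beyond:
S_c = H/(1+e₀)·[C_r·log₁₀(σ'_p/σ'_0) + C_c·log₁₀(σ'_f/σ'_p)]
    = 2.7/2.29 × [0.076×log₁₀(42.9/31.252) + 0.27×log₁₀(58.089/42.9)]
    = 1.179 × [0.010456 + 0.035542] = 0.05423 m

S_c ≈ 54.2 mm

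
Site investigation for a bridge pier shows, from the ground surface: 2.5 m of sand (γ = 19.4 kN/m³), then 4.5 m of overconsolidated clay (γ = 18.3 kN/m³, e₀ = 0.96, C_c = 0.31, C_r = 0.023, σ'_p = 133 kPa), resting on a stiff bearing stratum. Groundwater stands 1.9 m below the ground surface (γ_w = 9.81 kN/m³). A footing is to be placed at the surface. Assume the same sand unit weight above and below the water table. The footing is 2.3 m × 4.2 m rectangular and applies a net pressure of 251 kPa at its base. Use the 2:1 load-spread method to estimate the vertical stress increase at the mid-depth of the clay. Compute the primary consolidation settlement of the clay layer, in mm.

Mid-depth of clay below the ground surface: z = 2.5 + 4.5/2 = 4.75 m.
Total vertical stress at mid-clay: σ_v = 19.4×2.5 + 18.3×2.25 = 89.675 kPa.
Pore pressure: u = 9.81×(4.75 − 1.9) = 27.959 kPa.
Initial effective stress: σ'_0 = σ_v − u = 89.675 − 27.959 = 61.716 kPa.
Stress increase at mid-clay by the 2:1 spreading method:
Δσ = qBL/((B+z)(L+z)) = 251×2.3×4.2/((2.3+4.75)(4.2+4.75)) = 38.427 kPa
Final effective stress: σ'_f = 61.716 + 38.427 = 100.14 kPa.
σ'_f = 100.14 ≤ σ'_p = 133 kPa, so the clay remains overconsolidated and only the recompression index applies:
S_c = C_r·H/(1+e₀)·log₁₀(σ'_f/σ'_0) = 0.023×4.5/1.96×log₁₀(100.14/61.716)
    = 0.052806 × 0.21021 = 0.0111 m

S_c ≈ 11.1 mm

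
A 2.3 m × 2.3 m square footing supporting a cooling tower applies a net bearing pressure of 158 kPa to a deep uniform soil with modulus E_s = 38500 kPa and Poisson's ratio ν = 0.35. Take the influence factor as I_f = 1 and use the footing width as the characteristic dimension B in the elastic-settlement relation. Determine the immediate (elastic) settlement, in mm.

Immediate (elastic) settlement: S_e = q·B·(1−ν²)/E_s · I_f.
S_e = 158 × 2.3 × (1 − 0.35²) / 38500 × 1
    = 158 × 2.3 × 0.8775 / 38500 × 1
    = 0.008283 m = 8.283 mm

S_e ≈ 8.28 mm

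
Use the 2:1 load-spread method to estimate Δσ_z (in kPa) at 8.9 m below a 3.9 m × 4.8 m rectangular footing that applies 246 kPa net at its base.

By the 2:1 method the load spreads at 1 horizontal : 2 vertical, so at depth z the loaded area has grown by z in each plan dimension:
Δσ = qBL/((B+z)(L+z)) = 246×3.9×4.8/((3.9+8.9)(4.8+8.9)) = 26.261 kPa

Δσ_z ≈ 26.3 kPa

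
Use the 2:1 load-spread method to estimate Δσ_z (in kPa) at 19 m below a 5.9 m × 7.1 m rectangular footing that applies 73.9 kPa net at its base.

By the 2:1 method the load spreads at 1 horizontal : 2 vertical, so at depth z the loaded area has grown by z in each plan dimension:
Δσ = qBL/((B+z)(L+z)) = 73.9×5.9×7.1/((5.9+19)(7.1+19)) = 4.7634 kPa

Δσ_z ≈ 4.76 kPa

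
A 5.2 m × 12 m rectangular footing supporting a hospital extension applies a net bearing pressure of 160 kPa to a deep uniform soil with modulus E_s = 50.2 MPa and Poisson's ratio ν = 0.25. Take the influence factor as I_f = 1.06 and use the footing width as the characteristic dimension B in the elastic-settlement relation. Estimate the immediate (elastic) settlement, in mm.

S_e ≈ 16.5 mm

Immediate (elastic) settlement: S_e = q·B·(1−ν²)/E_s · I_f.
E_s = 50.2 MPa = 50200 kPa.
S_e = 160 × 5.2 × (1 − 0.25²) / 50200 × 1.06
    = 160 × 5.2 × 0.9375 / 50200 × 1.06
    = 0.01647 m = 16.47 mm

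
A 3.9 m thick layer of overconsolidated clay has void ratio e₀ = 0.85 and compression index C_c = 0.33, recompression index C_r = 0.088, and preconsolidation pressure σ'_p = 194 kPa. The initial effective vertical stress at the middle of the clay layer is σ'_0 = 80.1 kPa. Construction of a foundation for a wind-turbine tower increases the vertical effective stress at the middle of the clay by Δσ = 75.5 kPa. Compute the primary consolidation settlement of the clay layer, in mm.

Final effective stress: σ'_f = 80.1 + 75.5 = 155.6 kPa.
σ'_f = 155.6 ≤ σ'_p = 194 kPa, so the clay remains overconsolidated and only the recompression index applies:
S_c = C_r·H/(1+e₀)·log₁₀(σ'_f/σ'_0) = 0.088×3.9/1.85×log₁₀(155.6/80.1)
    = 0.18551 × 0.28838 = 0.0535 m

S_c ≈ 53.5 mm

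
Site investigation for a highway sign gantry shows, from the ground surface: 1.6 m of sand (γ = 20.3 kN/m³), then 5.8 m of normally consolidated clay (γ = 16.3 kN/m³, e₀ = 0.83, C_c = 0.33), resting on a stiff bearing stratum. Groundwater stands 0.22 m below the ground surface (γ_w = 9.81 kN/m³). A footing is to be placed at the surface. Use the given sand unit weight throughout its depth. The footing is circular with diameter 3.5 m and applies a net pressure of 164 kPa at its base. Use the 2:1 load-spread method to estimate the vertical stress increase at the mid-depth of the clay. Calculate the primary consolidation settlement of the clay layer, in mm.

S_c ≈ 275 mm

Mid-depth of clay below the ground surface: z = 1.6 + 5.8/2 = 4.5 m.
Total vertical stress at mid-clay: σ_v = 20.3×1.6 + 16.3×2.9 = 79.75 kPa.
Pore pressure: u = 9.81×(4.5 − 0.22) = 41.987 kPa.
Initial effective stress: σ'_0 = σ_v − u = 79.75 − 41.987 = 37.763 kPa.
Stress increase at mid-clay by the 2:1 spreading method:
Δσ ≈ qD²/(D+z)² = 164×3.5²/(3.5+4.5)² = 31.391 kPa
Final effective stress: σ'_f = σ'_0 + Δσ = 37.763 + 31.391 = 69.154 kPa.
Normally consolidated clay, so the full stress increment lies on the virgin compression line:
S_c = C_c·H/(1+e₀)·log₁₀(σ'_f/σ'_0) = 0.33×5.8/(1+0.83)×log₁₀(69.154/37.763)
    = 1.0459 × 0.26275 = 0.2748 m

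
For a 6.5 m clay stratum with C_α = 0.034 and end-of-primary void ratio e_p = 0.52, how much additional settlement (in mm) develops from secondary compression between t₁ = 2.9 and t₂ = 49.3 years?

Secondary compression: S_s = C_α·H/(1+e_p)·log₁₀(t₂/t₁)
S_s = 0.034×6.5/(1+0.52)×log₁₀(49.3/2.9)
    = 0.1454 × 1.23 = 0.1789 m

S_s ≈ 179 mm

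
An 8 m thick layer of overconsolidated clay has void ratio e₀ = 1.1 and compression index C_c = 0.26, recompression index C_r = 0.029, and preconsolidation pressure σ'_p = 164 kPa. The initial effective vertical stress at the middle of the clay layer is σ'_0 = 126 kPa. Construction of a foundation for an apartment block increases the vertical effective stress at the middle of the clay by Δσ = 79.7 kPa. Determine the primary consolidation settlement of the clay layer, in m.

Final effective stress: σ'_f = 126 + 79.7 = 205.7 kPa.
σ'_f = 205.7 > σ'_p = 164 kPa, so the stress path crosses the preconsolidation pressure — recompression up to σ'_p, then virgin compression beyond:
S_c = H/(1+e₀)·[C_r·log₁₀(σ'_p/σ'_0) + C_c·log₁₀(σ'_f/σ'_p)]
    = 8/2.1 × [0.029×log₁₀(164/126) + 0.26×log₁₀(205.7/164)]
    = 3.8095 × [0.0033197 + 0.025582] = 0.1101 m

S_c ≈ 0.11 m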